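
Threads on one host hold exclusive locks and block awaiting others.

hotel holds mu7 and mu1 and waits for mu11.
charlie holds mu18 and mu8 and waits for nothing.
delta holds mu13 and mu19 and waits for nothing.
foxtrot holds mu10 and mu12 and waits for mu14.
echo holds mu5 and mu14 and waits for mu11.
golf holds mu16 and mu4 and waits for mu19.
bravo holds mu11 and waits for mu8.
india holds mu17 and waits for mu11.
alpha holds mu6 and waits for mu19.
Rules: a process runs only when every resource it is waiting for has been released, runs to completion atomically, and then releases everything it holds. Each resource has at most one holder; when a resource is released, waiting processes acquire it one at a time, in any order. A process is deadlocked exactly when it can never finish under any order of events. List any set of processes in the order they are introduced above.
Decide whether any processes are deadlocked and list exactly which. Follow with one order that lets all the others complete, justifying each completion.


No process is deadlocked.
Key observation: no waiting chain loops back on itself — every chain ends at a process that waits on nothing, so everyone eventually runs.
A valid finishing order for the others: charlie, bravo, india, hotel, delta, golf, echo, foxtrot, alpha.
Step-by-step check:
  charlie: no waits; runs immediately, freeing mu18 and mu8
  bravo waits on mu8 — all released -> runs and releases mu11
  india waits on mu11 — all released -> runs and releases mu17
  hotel waits on mu11 — all released -> runs and releases mu7 and mu1
  delta: no waits; runs immediately, freeing mu13 and mu19
  golf waits on mu19 — all released -> runs and releases mu16 and mu4
  echo waits on mu11 — all released -> runs and releases mu5 and mu14
  foxtrot waits on mu14 — all released -> runs and releases mu10 and mu12
  alpha waits on mu19 — all released -> runs and releases mu6


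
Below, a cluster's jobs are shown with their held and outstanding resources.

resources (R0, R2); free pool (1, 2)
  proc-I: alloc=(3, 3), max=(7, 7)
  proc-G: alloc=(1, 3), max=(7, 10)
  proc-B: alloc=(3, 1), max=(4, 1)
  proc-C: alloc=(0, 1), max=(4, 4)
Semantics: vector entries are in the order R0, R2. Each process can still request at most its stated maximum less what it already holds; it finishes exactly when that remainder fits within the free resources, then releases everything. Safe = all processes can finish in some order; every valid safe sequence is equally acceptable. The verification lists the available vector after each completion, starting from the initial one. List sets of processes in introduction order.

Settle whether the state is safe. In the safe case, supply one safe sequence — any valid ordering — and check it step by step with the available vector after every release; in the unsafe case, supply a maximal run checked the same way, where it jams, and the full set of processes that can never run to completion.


SAFE — a valid safe sequence is proc-B, proc-C, proc-I, proc-G.
Key observation: the order's first zero-slack moment is proc-B ((1, 0) needed, (1, 2) free — a requested resource with nothing to spare).
Walking it through:
  pool = (1, 2)
  proc-B needs (1, 0) <= (1, 2) -> finishes; pool += (3, 1) = (4, 3)
  proc-C needs (4, 3) <= (4, 3) -> finishes; pool += (0, 1) = (4, 4)
  proc-I needs (4, 4) <= (4, 4) -> finishes; pool += (3, 3) = (7, 7)
  proc-G needs (6, 7) <= (7, 7) -> finishes; pool += (1, 3) = (8, 10)


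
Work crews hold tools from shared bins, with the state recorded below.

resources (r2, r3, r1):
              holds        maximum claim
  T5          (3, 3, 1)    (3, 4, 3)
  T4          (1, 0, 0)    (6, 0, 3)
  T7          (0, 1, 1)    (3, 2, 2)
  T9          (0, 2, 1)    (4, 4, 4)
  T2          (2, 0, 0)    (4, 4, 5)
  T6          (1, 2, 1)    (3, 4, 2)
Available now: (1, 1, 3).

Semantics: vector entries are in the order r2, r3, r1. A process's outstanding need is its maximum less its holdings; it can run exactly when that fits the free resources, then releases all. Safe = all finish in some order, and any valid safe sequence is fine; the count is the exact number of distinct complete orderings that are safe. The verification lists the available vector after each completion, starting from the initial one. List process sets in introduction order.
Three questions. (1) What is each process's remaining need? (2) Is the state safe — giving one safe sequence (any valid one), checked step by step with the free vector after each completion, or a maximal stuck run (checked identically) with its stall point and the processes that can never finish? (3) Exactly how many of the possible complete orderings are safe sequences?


(1) Need matrix, components ordered r2, r3, r1:
  T5: (0, 1, 2)
  T4: (5, 0, 3)
  T7: (3, 1, 1)
  T9: (4, 2, 3)
  T2: (2, 4, 5)
  T6: (2, 2, 1)
(2) SAFE, for example via the order T5, T7, T2, T6, T4, T9.
Key observation: at T5 the run first touches a limit — (0, 1, 2) against (1, 1, 3), exact on a resource it actually requests.
Check, step by step:
  pool = (1, 1, 3)
  T5 needs (0, 1, 2) <= (1, 1, 3) -> finishes; pool += (3, 3, 1) = (4, 4, 4)
  T7 needs (3, 1, 1) <= (4, 4, 4) -> finishes; pool += (0, 1, 1) = (4, 5, 5)
  T2 needs (2, 4, 5) <= (4, 5, 5) -> finishes; pool += (2, 0, 0) = (6, 5, 5)
  T6 needs (2, 2, 1) <= (6, 5, 5) -> finishes; pool += (1, 2, 1) = (7, 7, 6)
  T4 needs (5, 0, 3) <= (7, 7, 6) -> finishes; pool += (1, 0, 0) = (8, 7, 6)
  T9 needs (4, 2, 3) <= (8, 7, 6) -> finishes; pool += (0, 2, 1) = (8, 9, 7)
(3) Precisely 56 of the possible complete orderings are safe sequences.


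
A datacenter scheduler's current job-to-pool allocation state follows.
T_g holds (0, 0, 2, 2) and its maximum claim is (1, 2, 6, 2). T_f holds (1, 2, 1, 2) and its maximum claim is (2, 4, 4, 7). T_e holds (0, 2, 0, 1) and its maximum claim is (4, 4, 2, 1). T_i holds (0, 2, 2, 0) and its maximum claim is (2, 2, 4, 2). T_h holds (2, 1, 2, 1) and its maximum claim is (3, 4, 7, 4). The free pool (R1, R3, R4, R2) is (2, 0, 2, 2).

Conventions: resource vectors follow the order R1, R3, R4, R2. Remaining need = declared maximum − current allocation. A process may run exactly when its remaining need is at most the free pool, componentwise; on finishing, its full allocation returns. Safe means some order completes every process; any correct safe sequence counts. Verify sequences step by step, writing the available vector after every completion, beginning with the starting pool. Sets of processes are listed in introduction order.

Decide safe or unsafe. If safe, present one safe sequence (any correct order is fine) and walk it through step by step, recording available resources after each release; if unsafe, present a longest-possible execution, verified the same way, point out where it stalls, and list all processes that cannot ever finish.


UNSAFE — no complete ordering exists.
Key observation: after T_i, T_g the pool peaks at (2, 2, 6, 4), and each blocked process is short somewhere: T_f on R2; T_e on R1; T_h on R3.
Going as far as possible: T_i, T_g; after that, nothing fits. Check, step by step:
  pool = (2, 0, 2, 2)
  T_i: need (2, 0, 2, 2) fits (2, 0, 2, 2); releases (0, 2, 2, 0), pool now (2, 2, 4, 2)
  T_g: need (1, 2, 4, 0) fits (2, 2, 4, 2); releases (0, 0, 2, 2), pool now (2, 2, 6, 4)
  T_f still needs (1, 2, 3, 5) but only (2, 2, 6, 4) is free — short on R2
  T_e still needs (4, 2, 2, 0) but only (2, 2, 6, 4) is free — short on R1
  T_h still needs (1, 3, 5, 3) but only (2, 2, 6, 4) is free — short on R3
Never able to finish: T_f, T_e and T_h.


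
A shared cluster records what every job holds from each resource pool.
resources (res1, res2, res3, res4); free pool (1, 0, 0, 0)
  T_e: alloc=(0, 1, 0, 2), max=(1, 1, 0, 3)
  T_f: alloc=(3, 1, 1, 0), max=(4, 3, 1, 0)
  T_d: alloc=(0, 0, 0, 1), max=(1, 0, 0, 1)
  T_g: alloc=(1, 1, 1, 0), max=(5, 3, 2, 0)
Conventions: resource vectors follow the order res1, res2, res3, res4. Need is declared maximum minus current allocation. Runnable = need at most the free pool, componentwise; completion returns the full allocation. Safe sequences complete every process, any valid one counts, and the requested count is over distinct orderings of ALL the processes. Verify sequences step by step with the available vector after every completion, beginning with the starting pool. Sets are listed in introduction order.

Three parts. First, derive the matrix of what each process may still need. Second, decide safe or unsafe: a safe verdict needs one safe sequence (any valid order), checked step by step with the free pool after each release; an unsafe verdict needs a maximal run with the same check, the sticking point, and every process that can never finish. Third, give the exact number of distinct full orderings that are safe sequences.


(1) Remaining need (order res1, res2, res3, res4):
  T_e: (1, 0, 0, 1)
  T_f: (1, 2, 0, 0)
  T_d: (1, 0, 0, 0)
  T_g: (4, 2, 1, 0)
(2) UNSAFE.
Key observation: the wall is res2: completing T_d, T_e brings the pool only to (1, 1, 0, 3), and all the rest need more.
A maximal execution: T_d, T_e — then nothing else fits. Walking it through:
  pool = (1, 0, 0, 0)
  run T_d (needs (1, 0, 0, 0), free (1, 0, 0, 0)); after release of (0, 0, 0, 1) the pool is (1, 0, 0, 1)
  run T_e (needs (1, 0, 0, 1), free (1, 0, 0, 1)); after release of (0, 1, 0, 2) the pool is (1, 1, 0, 3)
  T_f cannot run: need (1, 2, 0, 0) vs free (1, 1, 0, 3) (insufficient res2)
  T_g cannot run: need (4, 2, 1, 0) vs free (1, 1, 0, 3) (insufficient res1, res2 and res3)
Processes that can never finish: T_f and T_g.
(3) Exactly 0 of the possible complete orderings are safe sequences.


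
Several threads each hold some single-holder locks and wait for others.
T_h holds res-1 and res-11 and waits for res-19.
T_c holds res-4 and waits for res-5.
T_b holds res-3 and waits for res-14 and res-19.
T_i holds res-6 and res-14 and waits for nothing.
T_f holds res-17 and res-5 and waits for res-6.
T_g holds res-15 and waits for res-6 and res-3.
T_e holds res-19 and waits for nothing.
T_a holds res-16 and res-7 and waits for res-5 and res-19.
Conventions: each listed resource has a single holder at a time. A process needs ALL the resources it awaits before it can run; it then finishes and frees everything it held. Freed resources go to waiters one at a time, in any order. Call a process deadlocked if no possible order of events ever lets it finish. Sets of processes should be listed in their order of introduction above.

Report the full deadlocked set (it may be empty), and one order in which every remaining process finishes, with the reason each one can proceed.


No process is deadlocked.
Key observation: no waiting chain loops back on itself — every chain ends at a process that waits on nothing, so everyone eventually runs.
A valid finishing order for the others: T_i, T_e, T_b, T_f, T_c, T_g, T_a, T_h.
Verifying each step:
  T_i waits on nothing -> runs at once and releases res-6 and res-14
  T_e waits on nothing -> runs at once and releases res-19
  run T_b (all its waits — res-14 and res-19 — are resolved); releases res-3
  run T_f (all its waits — res-6 — are resolved); releases res-17 and res-5
  run T_c (all its waits — res-5 — are resolved); releases res-4
  run T_g (all its waits — res-6 and res-3 — are resolved); releases res-15
  run T_a (all its waits — res-5 and res-19 — are resolved); releases res-16 and res-7
  run T_h (all its waits — res-19 — are resolved); releases res-1 and res-11


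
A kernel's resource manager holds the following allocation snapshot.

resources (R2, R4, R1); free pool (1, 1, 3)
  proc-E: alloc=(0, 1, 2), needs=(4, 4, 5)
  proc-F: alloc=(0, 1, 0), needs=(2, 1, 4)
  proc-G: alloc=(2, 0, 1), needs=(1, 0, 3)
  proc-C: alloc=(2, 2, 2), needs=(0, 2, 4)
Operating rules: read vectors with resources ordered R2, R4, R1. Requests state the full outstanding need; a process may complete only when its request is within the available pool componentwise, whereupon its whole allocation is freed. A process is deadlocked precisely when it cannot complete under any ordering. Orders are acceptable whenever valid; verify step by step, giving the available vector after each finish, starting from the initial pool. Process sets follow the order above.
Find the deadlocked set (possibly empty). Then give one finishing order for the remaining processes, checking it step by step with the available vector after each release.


The deadlocked set is empty.
Key observation: no deadlock: proc-G fits now, and the freed resources carry the rest through.
The rest can finish in the order proc-G, proc-F, proc-C, proc-E. Check, step by step:
  pool = (1, 1, 3)
  proc-G: need (1, 0, 3) fits (1, 1, 3); releases (2, 0, 1), pool now (3, 1, 4)
  proc-F: need (2, 1, 4) fits (3, 1, 4); releases (0, 1, 0), pool now (3, 2, 4)
  proc-C: need (0, 2, 4) fits (3, 2, 4); releases (2, 2, 2), pool now (5, 4, 6)
  proc-E: need (4, 4, 5) fits (5, 4, 6); releases (0, 1, 2), pool now (5, 5, 8)


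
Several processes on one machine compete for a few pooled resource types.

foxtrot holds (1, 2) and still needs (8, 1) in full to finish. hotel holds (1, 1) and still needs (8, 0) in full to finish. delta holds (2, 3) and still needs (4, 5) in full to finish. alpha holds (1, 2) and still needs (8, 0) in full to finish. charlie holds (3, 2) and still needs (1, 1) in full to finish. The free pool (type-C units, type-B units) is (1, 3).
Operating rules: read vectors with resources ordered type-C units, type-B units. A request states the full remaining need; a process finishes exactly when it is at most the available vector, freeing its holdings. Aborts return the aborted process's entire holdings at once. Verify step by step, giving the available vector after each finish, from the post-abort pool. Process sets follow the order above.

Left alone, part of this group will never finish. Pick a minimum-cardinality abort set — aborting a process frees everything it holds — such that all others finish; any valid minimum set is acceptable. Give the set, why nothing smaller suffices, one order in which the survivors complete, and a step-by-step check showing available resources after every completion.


The answer: abort foxtrot and hotel.
Key observation: alpha could never have finished before the abort; with (2, 3) returned by foxtrot and hotel, it fits at step 3.
No one abort is enough; case by case: foxtrot alone leaves hotel blocked (short on type-C units); hotel alone leaves foxtrot blocked (short on type-C units); delta alone leaves foxtrot blocked (short on type-C units); alpha alone leaves foxtrot blocked (short on type-C units); charlie alone leaves foxtrot blocked (short on type-C units).
One survivor order: charlie, delta, alpha. Walking it through (post-abort pool first):
  pool = (3, 6)
  run charlie (needs (1, 1), free (3, 6)); after release of (3, 2) the pool is (6, 8)
  run delta (needs (4, 5), free (6, 8)); after release of (2, 3) the pool is (8, 11)
  run alpha (needs (8, 0), free (8, 11)); after release of (1, 2) the pool is (9, 13)


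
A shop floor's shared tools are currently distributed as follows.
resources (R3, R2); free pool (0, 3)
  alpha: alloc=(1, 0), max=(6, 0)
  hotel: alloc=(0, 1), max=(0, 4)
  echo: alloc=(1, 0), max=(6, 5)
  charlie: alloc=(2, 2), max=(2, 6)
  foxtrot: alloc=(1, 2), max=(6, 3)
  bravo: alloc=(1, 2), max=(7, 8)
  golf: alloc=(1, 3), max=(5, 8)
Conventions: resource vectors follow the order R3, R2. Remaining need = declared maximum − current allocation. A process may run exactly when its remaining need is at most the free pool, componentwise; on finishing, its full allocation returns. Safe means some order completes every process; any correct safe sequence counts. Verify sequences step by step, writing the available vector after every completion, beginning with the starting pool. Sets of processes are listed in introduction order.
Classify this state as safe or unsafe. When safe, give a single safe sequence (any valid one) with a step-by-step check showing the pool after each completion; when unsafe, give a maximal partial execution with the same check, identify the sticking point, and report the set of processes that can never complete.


UNSAFE.
Key observation: once hotel, charlie finish, the pool peaks at (2, 6) — and every remaining process still needs more R3 than that.
Going as far as possible: hotel, charlie; after that, nothing fits. Walking it through:
  pool = (0, 3)
  hotel: need (0, 3) fits (0, 3); releases (0, 1), pool now (0, 4)
  charlie: need (0, 4) fits (0, 4); releases (2, 2), pool now (2, 6)
  alpha cannot run: need (5, 0) vs free (2, 6) (insufficient R3)
  echo cannot run: need (5, 5) vs free (2, 6) (insufficient R3)
  foxtrot cannot run: need (5, 1) vs free (2, 6) (insufficient R3)
  bravo cannot run: need (6, 6) vs free (2, 6) (insufficient R3)
  golf cannot run: need (4, 5) vs free (2, 6) (insufficient R3)
Processes that can never finish: alpha, echo, foxtrot, bravo and golf.


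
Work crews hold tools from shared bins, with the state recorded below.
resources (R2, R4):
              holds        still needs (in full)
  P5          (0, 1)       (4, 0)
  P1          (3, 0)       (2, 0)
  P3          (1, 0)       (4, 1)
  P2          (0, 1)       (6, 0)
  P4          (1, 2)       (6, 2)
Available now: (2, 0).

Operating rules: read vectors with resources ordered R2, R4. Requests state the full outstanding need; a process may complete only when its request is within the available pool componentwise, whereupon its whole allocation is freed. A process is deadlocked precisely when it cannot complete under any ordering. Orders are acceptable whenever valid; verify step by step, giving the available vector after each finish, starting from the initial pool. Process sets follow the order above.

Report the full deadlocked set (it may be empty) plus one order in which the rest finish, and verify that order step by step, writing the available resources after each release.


No process is deadlocked.
Key observation: there is always a runnable process — P1 first — so the state unwinds completely.
One completion order for the rest: P1, P5, P3, P2, P4. Step-by-step check:
  pool = (2, 0)
  P1 needs (2, 0) <= (2, 0) -> finishes; pool += (3, 0) = (5, 0)
  P5 needs (4, 0) <= (5, 0) -> finishes; pool += (0, 1) = (5, 1)
  P3 needs (4, 1) <= (5, 1) -> finishes; pool += (1, 0) = (6, 1)
  P2 needs (6, 0) <= (6, 1) -> finishes; pool += (0, 1) = (6, 2)
  P4 needs (6, 2) <= (6, 2) -> finishes; pool += (1, 2) = (7, 4)


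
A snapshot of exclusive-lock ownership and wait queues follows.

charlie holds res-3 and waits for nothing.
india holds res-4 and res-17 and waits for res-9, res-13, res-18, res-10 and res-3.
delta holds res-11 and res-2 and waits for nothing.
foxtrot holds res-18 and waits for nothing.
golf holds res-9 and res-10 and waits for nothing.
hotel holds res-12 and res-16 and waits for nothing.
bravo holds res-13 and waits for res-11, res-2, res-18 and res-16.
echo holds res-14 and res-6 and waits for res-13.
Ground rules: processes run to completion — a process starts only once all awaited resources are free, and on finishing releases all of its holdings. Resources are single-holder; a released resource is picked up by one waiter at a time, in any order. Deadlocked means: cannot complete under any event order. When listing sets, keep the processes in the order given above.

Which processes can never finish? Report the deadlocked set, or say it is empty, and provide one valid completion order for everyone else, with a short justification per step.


Nothing here is deadlocked.
Key observation: the wait graph is acyclic; completion cascades from the unblocked processes through everyone else.
One completion order for the rest: delta, charlie, hotel, foxtrot, bravo, golf, echo, india.
Walking it through:
  run delta (it waits on nothing); releases res-11 and res-2
  run charlie (it waits on nothing); releases res-3
  run hotel (it waits on nothing); releases res-12 and res-16
  run foxtrot (it waits on nothing); releases res-18
  bravo: everything it awaited (res-11, res-2, res-18 and res-16) is free; runs, freeing res-13
  run golf (it waits on nothing); releases res-9 and res-10
  echo: everything it awaited (res-13) is free; runs, freeing res-14 and res-6
  india: everything it awaited (res-9, res-13, res-18, res-10 and res-3) is free; runs, freeing res-4 and res-17


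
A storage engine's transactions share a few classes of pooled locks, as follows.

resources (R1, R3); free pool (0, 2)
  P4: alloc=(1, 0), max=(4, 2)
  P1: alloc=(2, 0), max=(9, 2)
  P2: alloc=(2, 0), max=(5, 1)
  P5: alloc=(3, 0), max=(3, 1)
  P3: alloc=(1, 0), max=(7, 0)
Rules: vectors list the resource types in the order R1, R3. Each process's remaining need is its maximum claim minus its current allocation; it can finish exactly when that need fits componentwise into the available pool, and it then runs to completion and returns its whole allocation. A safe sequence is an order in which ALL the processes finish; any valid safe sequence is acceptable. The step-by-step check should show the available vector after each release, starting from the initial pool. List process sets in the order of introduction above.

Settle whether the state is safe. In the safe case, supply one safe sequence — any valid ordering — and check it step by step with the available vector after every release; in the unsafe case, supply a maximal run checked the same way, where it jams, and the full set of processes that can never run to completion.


SAFE — a valid safe sequence is P5, P4, P2, P3, P1.
Key observation: the first exact fit in this order is P4 — it needs (3, 2) with (3, 2) free, meeting a requested resource to the last unit.
Step-by-step check:
  pool = (0, 2)
  P5: need (0, 1) fits (0, 2); releases (3, 0), pool now (3, 2)
  P4: need (3, 2) fits (3, 2); releases (1, 0), pool now (4, 2)
  P2: need (3, 1) fits (4, 2); releases (2, 0), pool now (6, 2)
  P3: need (6, 0) fits (6, 2); releases (1, 0), pool now (7, 2)
  P1: need (7, 2) fits (7, 2); releases (2, 0), pool now (9, 2)


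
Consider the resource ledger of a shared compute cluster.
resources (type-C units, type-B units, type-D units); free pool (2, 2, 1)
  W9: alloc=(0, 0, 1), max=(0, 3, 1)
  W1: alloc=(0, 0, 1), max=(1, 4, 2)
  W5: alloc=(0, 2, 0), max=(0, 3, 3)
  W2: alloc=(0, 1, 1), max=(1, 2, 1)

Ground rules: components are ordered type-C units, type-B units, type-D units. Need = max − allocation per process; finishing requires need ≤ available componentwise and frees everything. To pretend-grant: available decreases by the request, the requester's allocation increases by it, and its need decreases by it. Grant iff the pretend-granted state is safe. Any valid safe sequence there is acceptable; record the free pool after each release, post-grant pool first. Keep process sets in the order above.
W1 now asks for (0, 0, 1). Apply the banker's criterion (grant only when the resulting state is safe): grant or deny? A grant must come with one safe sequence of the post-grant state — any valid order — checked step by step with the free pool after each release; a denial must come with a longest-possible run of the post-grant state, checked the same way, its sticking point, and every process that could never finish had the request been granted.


DENY — the pretend-granted state is unsafe.
Key observation: after W2, W9 the pool peaks at (2, 3, 2), and each blocked process is short somewhere: W1 on type-B units; W5 on type-D units.
On the post-grant state, W2, W9 is a maximal run — nothing extends it. Check, step by step:
  pool = (2, 2, 0)
  W2: need (1, 1, 0) fits (2, 2, 0); releases (0, 1, 1), pool now (2, 3, 1)
  W9: need (0, 3, 0) fits (2, 3, 1); releases (0, 0, 1), pool now (2, 3, 2)
  blocked: W1 wants (1, 4, 0), pool (2, 3, 2) — not enough type-B units
  blocked: W5 wants (0, 1, 3), pool (2, 3, 2) — not enough type-D units
Processes that could never finish after the grant: W1 and W5.


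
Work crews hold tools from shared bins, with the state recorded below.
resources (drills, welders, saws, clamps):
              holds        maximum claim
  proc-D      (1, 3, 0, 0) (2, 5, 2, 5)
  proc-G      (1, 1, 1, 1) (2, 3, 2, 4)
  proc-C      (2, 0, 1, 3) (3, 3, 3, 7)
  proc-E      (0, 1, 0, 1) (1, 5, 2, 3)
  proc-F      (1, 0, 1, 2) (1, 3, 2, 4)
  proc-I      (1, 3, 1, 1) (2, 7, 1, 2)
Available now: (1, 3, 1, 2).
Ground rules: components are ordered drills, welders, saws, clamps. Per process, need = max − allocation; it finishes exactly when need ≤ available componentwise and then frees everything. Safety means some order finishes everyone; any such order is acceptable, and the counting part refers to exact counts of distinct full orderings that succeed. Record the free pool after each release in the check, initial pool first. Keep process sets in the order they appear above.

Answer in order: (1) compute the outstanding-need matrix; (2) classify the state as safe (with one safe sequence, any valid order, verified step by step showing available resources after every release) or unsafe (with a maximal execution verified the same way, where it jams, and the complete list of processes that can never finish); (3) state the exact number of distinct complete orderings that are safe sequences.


(1) Outstanding need per process (order drills, welders, saws, clamps):
  proc-D: (1, 2, 2, 5)
  proc-G: (1, 2, 1, 3)
  proc-C: (1, 3, 2, 4)
  proc-E: (1, 4, 2, 2)
  proc-F: (0, 3, 1, 2)
  proc-I: (1, 4, 0, 1)
(2) SAFE, for example via the order proc-F, proc-G, proc-E, proc-I, proc-C, proc-D.
Key observation: reading the order forward, proc-F is the first process whose need (0, 3, 1, 2) meets the free pool (1, 3, 1, 2) exactly on a resource it requests.
Step-by-step check:
  pool = (1, 3, 1, 2)
  run proc-F (needs (0, 3, 1, 2), free (1, 3, 1, 2)); after release of (1, 0, 1, 2) the pool is (2, 3, 2, 4)
  run proc-G (needs (1, 2, 1, 3), free (2, 3, 2, 4)); after release of (1, 1, 1, 1) the pool is (3, 4, 3, 5)
  run proc-E (needs (1, 4, 2, 2), free (3, 4, 3, 5)); after release of (0, 1, 0, 1) the pool is (3, 5, 3, 6)
  run proc-I (needs (1, 4, 0, 1), free (3, 5, 3, 6)); after release of (1, 3, 1, 1) the pool is (4, 8, 4, 7)
  run proc-C (needs (1, 3, 2, 4), free (4, 8, 4, 7)); after release of (2, 0, 1, 3) the pool is (6, 8, 5, 10)
  run proc-D (needs (1, 2, 2, 5), free (6, 8, 5, 10)); after release of (1, 3, 0, 0) the pool is (7, 11, 5, 10)
(3) Exactly 36 of the possible complete orderings are safe sequences.


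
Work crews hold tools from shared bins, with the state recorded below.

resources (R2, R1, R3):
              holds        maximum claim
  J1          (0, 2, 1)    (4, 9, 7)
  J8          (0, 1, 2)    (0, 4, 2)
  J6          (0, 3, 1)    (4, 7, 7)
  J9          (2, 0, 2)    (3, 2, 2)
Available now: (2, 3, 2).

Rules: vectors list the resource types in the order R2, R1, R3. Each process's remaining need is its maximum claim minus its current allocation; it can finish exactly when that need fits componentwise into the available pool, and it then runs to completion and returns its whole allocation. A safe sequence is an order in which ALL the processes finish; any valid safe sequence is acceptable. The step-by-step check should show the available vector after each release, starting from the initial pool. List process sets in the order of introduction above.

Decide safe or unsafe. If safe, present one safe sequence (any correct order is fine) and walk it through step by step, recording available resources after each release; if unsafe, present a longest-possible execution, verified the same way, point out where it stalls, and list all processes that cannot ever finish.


The state is SAFE; one workable sequence: J8, J9, J6, J1.
Key observation: at J8 the run first touches a limit — (0, 3, 0) against (2, 3, 2), exact on a resource it actually requests.
Verifying each step:
  pool = (2, 3, 2)
  J8 needs (0, 3, 0) <= (2, 3, 2) -> finishes; pool += (0, 1, 2) = (2, 4, 4)
  J9 needs (1, 2, 0) <= (2, 4, 4) -> finishes; pool += (2, 0, 2) = (4, 4, 6)
  J6 needs (4, 4, 6) <= (4, 4, 6) -> finishes; pool += (0, 3, 1) = (4, 7, 7)
  J1 needs (4, 7, 6) <= (4, 7, 7) -> finishes; pool += (0, 2, 1) = (4, 9, 8)


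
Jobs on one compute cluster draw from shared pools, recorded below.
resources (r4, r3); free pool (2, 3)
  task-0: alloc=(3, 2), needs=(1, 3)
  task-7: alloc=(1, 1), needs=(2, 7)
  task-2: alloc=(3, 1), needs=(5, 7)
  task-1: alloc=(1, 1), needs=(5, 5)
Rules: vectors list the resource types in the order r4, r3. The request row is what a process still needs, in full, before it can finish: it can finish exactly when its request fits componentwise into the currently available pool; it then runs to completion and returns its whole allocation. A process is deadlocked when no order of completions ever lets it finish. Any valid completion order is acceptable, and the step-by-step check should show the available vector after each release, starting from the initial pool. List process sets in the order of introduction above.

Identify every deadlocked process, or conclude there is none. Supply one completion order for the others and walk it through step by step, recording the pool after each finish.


Deadlocked set: task-7 and task-2.
Key observation: no order helps: past task-0, task-1, the free pool tops out at (6, 6), below what each blocked process needs in r3.
A valid finishing order for the others: task-0, task-1. Verifying each step:
  pool = (2, 3)
  task-0: need (1, 3) fits (2, 3); releases (3, 2), pool now (5, 5)
  task-1: need (5, 5) fits (5, 5); releases (1, 1), pool now (6, 6)
The stuck group stays short no matter what:
  task-7 cannot run: need (2, 7) vs free (6, 6) (insufficient r3)
  task-2 cannot run: need (5, 7) vs free (6, 6) (insufficient r3)


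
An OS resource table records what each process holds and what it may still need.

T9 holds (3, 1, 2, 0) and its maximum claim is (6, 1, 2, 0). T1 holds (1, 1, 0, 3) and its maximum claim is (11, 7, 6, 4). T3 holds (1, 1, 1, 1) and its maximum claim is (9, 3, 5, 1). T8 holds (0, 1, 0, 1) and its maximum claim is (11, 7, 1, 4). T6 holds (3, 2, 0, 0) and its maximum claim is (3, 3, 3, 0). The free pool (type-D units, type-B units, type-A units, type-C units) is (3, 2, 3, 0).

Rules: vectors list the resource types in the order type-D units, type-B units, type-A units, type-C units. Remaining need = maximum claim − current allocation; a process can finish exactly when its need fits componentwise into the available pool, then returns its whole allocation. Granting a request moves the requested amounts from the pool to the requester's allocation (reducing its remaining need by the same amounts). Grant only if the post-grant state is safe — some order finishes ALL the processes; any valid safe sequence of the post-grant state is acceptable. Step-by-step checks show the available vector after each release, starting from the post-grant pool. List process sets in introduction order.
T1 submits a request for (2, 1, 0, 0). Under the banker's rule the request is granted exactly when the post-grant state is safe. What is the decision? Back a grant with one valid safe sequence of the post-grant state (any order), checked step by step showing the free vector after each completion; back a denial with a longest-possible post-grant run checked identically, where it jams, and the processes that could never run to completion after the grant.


DENY: after the grant no complete ordering would exist.
Key observation: T6, T9 can finish, but then (7, 4, 5, 0) is all there is, and the blocked group's type-D units demands exceed it.
On the post-grant state, T6, T9 is a maximal run — nothing extends it. Verifying each step:
  pool = (1, 1, 3, 0)
  run T6 (needs (0, 1, 3, 0), free (1, 1, 3, 0)); after release of (3, 2, 0, 0) the pool is (4, 3, 3, 0)
  run T9 (needs (3, 0, 0, 0), free (4, 3, 3, 0)); after release of (3, 1, 2, 0) the pool is (7, 4, 5, 0)
  T1 still needs (8, 5, 6, 1) but only (7, 4, 5, 0) is free — short on type-D units, type-B units, type-A units and type-C units
  T3 still needs (8, 2, 4, 0) but only (7, 4, 5, 0) is free — short on type-D units
  T8 still needs (11, 6, 1, 3) but only (7, 4, 5, 0) is free — short on type-D units, type-B units and type-C units
Had the request been granted, T1, T3 and T8 could never finish.


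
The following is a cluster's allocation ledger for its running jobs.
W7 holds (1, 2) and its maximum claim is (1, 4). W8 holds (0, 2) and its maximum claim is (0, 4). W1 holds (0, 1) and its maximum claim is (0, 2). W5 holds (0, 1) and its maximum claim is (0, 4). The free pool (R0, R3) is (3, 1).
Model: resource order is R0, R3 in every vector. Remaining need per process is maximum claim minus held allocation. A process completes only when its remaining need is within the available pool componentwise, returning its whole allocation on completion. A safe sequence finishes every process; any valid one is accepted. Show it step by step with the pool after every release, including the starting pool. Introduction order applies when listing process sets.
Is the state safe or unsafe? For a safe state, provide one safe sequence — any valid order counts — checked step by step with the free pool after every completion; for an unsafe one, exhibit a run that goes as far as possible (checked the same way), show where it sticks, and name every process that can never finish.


SAFE, for example via the order W1, W8, W5, W7.
Key observation: reading the order forward, W1 is the first process whose need (0, 1) meets the free pool (3, 1) exactly on a resource it requests.
Step-by-step check:
  pool = (3, 1)
  W1: need (0, 1) fits (3, 1); releases (0, 1), pool now (3, 2)
  W8: need (0, 2) fits (3, 2); releases (0, 2), pool now (3, 4)
  W5: need (0, 3) fits (3, 4); releases (0, 1), pool now (3, 5)
  W7: need (0, 2) fits (3, 5); releases (1, 2), pool now (4, 7)


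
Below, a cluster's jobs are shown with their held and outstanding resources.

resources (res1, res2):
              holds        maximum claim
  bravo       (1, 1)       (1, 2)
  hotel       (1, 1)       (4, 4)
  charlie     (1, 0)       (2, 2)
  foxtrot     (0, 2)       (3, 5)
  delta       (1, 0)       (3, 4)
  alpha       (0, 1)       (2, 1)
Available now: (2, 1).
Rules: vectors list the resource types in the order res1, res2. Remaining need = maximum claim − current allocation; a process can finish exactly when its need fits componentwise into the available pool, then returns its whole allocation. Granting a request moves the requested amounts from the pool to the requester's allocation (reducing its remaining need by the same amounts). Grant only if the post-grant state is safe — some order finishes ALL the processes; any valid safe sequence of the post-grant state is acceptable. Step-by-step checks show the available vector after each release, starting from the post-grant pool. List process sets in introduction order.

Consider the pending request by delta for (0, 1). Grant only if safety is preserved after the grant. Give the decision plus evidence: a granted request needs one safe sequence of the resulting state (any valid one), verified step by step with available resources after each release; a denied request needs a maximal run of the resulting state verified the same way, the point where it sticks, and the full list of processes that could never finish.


DENY. Granting would leave the state unsafe.
Key observation: the pool after alpha, bravo, charlie is (4, 2); every surviving request exceeds it in res2, so progress ends there.
Pretend the grant happened; the run alpha, bravo, charlie goes as far as possible. Check, step by step:
  pool = (2, 0)
  alpha: need (2, 0) fits (2, 0); releases (0, 1), pool now (2, 1)
  bravo: need (0, 1) fits (2, 1); releases (1, 1), pool now (3, 2)
  charlie: need (1, 2) fits (3, 2); releases (1, 0), pool now (4, 2)
  hotel cannot run: need (3, 3) vs free (4, 2) (insufficient res2)
  foxtrot cannot run: need (3, 3) vs free (4, 2) (insufficient res2)
  delta cannot run: need (2, 3) vs free (4, 2) (insufficient res2)
Had the request been granted, hotel, foxtrot and delta could never finish.


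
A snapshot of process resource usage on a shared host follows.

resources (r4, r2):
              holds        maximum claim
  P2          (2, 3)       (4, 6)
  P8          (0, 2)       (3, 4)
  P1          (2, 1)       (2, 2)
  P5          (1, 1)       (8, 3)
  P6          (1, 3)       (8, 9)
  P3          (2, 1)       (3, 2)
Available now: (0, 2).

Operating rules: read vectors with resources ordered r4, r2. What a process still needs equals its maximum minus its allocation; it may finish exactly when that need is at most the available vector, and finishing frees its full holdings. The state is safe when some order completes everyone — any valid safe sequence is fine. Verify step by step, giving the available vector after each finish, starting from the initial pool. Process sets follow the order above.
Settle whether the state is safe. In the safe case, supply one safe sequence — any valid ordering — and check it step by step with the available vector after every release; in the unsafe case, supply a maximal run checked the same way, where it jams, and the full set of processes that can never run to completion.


UNSAFE.
Key observation: P1, P3, P8, P2 can finish, but then (6, 9) is all there is, and the blocked group's r4 demands exceed it.
The run P1, P3, P8, P2 cannot be extended any further. Walking it through:
  pool = (0, 2)
  P1: need (0, 1) fits (0, 2); releases (2, 1), pool now (2, 3)
  P3: need (1, 1) fits (2, 3); releases (2, 1), pool now (4, 4)
  P8: need (3, 2) fits (4, 4); releases (0, 2), pool now (4, 6)
  P2: need (2, 3) fits (4, 6); releases (2, 3), pool now (6, 9)
  P5 cannot run: need (7, 2) vs free (6, 9) (insufficient r4)
  P6 cannot run: need (7, 6) vs free (6, 9) (insufficient r4)
Permanently blocked: P5 and P6.


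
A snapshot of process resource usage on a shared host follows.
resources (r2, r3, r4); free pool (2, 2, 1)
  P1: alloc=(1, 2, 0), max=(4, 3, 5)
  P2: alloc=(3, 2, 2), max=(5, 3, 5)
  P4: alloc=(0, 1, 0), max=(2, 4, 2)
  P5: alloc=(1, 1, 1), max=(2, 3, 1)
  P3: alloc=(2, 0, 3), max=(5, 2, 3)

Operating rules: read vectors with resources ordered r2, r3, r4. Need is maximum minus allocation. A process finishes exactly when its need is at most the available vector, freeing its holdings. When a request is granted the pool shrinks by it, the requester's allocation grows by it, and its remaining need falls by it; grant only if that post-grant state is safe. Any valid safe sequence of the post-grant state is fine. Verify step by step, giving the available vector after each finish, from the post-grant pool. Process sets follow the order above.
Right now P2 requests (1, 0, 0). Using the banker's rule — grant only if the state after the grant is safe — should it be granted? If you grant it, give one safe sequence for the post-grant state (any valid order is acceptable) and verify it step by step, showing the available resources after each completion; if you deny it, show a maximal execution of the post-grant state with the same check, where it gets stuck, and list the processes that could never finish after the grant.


DENY. Granting would leave the state unsafe.
Key observation: after P5, P4 the pool peaks at (2, 4, 2), and each blocked process is short somewhere: P1 on r2, r4; P2 on r4; P3 on r2.
After a pretend grant, a maximal execution: P5, P4 — then nothing else fits. Step-by-step check:
  pool = (1, 2, 1)
  P5 needs (1, 2, 0) <= (1, 2, 1) -> finishes; pool += (1, 1, 1) = (2, 3, 2)
  P4 needs (2, 3, 2) <= (2, 3, 2) -> finishes; pool += (0, 1, 0) = (2, 4, 2)
  blocked: P1 wants (3, 1, 5), pool (2, 4, 2) — not enough r2 and r4
  blocked: P2 wants (1, 1, 3), pool (2, 4, 2) — not enough r4
  blocked: P3 wants (3, 2, 0), pool (2, 4, 2) — not enough r2
Post-grant, the permanently blocked set is P1, P2 and P3.


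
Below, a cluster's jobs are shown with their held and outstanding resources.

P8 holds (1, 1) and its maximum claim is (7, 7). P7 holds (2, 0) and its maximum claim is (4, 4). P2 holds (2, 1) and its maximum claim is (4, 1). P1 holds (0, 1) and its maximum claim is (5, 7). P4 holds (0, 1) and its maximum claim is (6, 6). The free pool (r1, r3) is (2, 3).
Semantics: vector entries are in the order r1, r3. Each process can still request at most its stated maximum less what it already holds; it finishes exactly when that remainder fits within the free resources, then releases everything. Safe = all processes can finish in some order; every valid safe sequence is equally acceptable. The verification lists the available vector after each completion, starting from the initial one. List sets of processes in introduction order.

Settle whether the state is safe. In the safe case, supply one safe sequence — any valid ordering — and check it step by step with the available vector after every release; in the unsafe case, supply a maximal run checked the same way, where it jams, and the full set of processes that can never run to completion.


UNSAFE — no complete ordering exists.
Key observation: after P2, P7 complete, (6, 4) is the best the pool ever gets, yet each leftover process wants more r3.
Going as far as possible: P2, P7; after that, nothing fits. Check, step by step:
  pool = (2, 3)
  P2: need (2, 0) fits (2, 3); releases (2, 1), pool now (4, 4)
  P7: need (2, 4) fits (4, 4); releases (2, 0), pool now (6, 4)
  P8 still needs (6, 6) but only (6, 4) is free — short on r3
  P1 still needs (5, 6) but only (6, 4) is free — short on r3
  P4 still needs (6, 5) but only (6, 4) is free — short on r3
Permanently blocked: P8, P1 and P4.
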